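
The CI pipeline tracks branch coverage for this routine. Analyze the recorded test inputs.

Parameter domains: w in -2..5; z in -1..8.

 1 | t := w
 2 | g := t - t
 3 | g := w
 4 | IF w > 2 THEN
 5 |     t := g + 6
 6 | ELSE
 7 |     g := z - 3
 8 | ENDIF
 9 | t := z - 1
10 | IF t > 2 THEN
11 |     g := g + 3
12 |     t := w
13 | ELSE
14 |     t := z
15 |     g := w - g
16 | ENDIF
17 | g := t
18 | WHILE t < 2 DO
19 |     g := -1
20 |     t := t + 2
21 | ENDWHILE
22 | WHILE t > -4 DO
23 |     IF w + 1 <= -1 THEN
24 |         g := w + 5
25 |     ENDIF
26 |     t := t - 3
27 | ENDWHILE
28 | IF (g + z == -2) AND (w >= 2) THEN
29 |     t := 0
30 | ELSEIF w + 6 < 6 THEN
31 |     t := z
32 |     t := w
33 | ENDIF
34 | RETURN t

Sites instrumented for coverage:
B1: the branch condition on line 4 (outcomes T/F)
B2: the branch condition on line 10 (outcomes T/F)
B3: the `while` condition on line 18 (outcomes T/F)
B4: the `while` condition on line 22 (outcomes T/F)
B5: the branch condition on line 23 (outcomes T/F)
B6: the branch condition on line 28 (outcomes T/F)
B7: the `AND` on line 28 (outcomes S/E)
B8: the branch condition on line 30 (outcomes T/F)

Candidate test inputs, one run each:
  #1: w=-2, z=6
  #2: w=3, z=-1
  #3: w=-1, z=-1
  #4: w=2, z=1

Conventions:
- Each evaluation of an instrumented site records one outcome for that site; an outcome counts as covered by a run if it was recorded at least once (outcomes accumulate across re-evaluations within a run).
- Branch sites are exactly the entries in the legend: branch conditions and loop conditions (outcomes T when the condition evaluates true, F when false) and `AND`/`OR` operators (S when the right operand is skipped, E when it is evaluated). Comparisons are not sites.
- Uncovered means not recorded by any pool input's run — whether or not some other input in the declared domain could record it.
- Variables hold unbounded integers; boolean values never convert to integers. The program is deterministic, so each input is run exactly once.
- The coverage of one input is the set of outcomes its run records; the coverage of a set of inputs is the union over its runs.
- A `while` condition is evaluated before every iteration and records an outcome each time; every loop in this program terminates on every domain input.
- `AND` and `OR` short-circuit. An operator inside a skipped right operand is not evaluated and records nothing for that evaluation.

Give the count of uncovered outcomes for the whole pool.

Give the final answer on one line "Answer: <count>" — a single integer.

test 1 (w=-2, z=6) fires B1->F, B2->T, B3->T, B3->T, B3->F, B4->T, B5->T, B4->T, B5->T, B4->F, B7->S, B6->F, B8->T; hits B1=F, B2=T, B3=T, B3=F, B4=T, B4=F, B5=T, B6=F, B7=S, B8=T
test 2 (w=3, z=-1) fires B1->T, B2->F, B3->T, B3->T, B3->F, B4->T, B5->F, B4->T, B5->F, B4->T, B5->F, B4->F, B7->E, B6->T; hits B1=T, B2=F, B3=T, B3=F, B4=T, B4=F, B5=F, B6=T, B7=E
test 3 (w=-1, z=-1) fires B1->F, B2->F, B3->T, B3->T, B3->F, B4->T, B5->F, B4->T, B5->F, B4->T, B5->F, B4->F, B7->E, B6->F, ...; hits B1=F, B2=F, B3=T, B3=F, B4=T, B4=F, B5=F, B6=F, B7=E, B8=T
test 4 (w=2, z=1) fires B1->F, B2->F, B3->T, B3->F, B4->T, B5->F, B4->T, B5->F, B4->T, B5->F, B4->F, B7->S, B6->F, B8->F; hits B1=F, B2=F, B3=T, B3=F, B4=T, B4=F, B5=F, B6=F, B7=S, B8=F
union over the pool: B1=T, B1=F, B2=T, B2=F, B3=T, B3=F, B4=T, B4=F, B5=T, B5=F, B6=T, B6=F, B7=S, B7=E, B8=T, B8=F
uncovered (0 of 16): none

Answer: 0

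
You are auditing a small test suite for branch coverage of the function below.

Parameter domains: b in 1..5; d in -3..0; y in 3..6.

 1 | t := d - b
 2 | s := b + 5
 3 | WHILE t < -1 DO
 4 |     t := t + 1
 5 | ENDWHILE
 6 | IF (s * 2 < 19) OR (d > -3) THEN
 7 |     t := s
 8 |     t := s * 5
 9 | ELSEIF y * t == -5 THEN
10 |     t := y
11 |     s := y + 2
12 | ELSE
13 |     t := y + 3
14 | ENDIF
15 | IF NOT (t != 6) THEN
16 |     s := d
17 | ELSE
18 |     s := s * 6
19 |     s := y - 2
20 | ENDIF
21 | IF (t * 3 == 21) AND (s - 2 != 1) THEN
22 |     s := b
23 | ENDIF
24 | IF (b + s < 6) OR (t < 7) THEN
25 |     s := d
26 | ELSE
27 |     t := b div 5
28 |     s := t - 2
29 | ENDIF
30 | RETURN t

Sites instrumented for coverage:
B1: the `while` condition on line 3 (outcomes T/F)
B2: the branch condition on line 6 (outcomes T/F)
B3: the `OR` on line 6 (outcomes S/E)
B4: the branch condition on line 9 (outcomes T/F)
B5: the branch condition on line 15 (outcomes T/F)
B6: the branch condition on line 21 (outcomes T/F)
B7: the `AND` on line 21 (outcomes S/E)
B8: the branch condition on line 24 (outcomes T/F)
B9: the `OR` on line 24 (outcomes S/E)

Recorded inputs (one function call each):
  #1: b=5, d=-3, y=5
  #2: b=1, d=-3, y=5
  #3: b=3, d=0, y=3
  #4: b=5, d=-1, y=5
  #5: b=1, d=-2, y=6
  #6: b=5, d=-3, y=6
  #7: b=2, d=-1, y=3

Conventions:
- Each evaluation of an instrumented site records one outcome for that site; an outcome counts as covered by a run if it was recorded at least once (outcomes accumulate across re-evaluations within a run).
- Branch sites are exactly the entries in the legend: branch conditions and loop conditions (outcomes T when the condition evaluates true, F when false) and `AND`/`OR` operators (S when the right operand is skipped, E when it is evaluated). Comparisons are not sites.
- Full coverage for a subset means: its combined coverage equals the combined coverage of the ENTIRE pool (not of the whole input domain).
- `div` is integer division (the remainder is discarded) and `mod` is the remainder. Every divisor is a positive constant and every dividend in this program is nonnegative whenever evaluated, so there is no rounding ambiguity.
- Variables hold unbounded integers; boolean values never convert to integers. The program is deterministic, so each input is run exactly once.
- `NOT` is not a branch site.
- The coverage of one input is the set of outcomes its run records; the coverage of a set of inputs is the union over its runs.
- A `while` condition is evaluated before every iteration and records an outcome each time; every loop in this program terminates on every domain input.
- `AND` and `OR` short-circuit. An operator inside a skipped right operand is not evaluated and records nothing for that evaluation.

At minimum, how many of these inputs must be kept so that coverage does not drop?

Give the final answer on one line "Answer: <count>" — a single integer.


run #1 (b=5, d=-3, y=5) records B1=T, B1=F, B2=F, B3=E, B4=T, B5=F, B6=F, B7=S, B8=T, B9=E
run #2 (b=1, d=-3, y=5) records B1=T, B1=F, B2=T, B3=S, B5=F, B6=F, B7=S, B8=T, B9=S
run #3 (b=3, d=0, y=3) records B1=T, B1=F, B2=T, B3=S, B5=F, B6=F, B7=S, B8=T, B9=S
run #4 (b=5, d=-1, y=5) records B1=T, B1=F, B2=T, B3=E, B5=F, B6=F, B7=S, B8=F, B9=E
run #5 (b=1, d=-2, y=6) records B1=T, B1=F, B2=T, B3=S, B5=F, B6=F, B7=S, B8=T, B9=S
run #6 (b=5, d=-3, y=6) records B1=T, B1=F, B2=F, B3=E, B4=F, B5=F, B6=F, B7=S, B8=F, B9=E
run #7 (b=2, d=-1, y=3) records B1=T, B1=F, B2=T, B3=S, B5=F, B6=F, B7=S, B8=T, B9=S
pool-wide coverage (15 outcomes): B1=T, B1=F, B2=T, B2=F, B3=S, B3=E, B4=T, B4=F, B5=F, B6=F, B7=S, B8=T, B8=F, B9=S, B9=E
no size-1 subset reaches all 15 outcomes (best union: 10/15)
no size-2 subset reaches all 15 outcomes (best union: 14/15)
size 3: inputs {1, 2, 6} cover all 15 outcomes, and no lexicographically smaller subset of this size does
Answer: 3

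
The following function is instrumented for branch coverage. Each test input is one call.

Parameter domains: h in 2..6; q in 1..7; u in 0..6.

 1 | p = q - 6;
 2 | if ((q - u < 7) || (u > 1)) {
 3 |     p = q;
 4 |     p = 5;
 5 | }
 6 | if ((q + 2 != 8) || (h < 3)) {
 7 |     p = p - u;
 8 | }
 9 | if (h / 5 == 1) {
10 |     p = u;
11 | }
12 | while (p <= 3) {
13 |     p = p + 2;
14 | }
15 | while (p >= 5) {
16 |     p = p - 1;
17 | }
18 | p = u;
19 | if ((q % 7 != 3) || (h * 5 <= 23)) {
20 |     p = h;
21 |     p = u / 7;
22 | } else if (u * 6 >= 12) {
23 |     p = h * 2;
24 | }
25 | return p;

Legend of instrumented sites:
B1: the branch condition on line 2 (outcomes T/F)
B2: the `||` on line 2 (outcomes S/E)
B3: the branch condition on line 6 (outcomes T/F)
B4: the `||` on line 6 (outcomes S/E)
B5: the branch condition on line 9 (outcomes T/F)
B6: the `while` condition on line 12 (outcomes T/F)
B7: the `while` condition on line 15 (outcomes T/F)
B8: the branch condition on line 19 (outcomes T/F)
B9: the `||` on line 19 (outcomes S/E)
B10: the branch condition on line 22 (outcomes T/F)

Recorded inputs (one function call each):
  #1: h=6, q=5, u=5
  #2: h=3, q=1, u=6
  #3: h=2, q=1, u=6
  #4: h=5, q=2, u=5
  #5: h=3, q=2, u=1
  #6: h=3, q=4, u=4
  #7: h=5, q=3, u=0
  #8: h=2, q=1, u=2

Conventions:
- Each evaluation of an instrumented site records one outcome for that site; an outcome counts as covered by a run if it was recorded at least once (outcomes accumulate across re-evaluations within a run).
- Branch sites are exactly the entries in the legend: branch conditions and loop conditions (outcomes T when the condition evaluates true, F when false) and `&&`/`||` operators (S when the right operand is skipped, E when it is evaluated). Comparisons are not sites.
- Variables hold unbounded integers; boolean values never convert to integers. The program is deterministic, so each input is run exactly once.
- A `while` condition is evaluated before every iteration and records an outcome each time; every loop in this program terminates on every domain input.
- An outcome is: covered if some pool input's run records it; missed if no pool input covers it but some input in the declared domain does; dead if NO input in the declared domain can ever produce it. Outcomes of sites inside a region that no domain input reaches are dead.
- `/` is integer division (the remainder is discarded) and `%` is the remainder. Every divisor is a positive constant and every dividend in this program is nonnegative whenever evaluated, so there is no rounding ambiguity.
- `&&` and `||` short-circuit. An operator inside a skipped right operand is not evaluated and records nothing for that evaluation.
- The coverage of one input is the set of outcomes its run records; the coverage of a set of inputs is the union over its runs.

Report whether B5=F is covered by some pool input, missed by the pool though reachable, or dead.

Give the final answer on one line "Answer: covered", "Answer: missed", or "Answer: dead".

B5=F is recorded by pool input(s) 2, 3, 5, 6, 8 -> covered

Answer: covered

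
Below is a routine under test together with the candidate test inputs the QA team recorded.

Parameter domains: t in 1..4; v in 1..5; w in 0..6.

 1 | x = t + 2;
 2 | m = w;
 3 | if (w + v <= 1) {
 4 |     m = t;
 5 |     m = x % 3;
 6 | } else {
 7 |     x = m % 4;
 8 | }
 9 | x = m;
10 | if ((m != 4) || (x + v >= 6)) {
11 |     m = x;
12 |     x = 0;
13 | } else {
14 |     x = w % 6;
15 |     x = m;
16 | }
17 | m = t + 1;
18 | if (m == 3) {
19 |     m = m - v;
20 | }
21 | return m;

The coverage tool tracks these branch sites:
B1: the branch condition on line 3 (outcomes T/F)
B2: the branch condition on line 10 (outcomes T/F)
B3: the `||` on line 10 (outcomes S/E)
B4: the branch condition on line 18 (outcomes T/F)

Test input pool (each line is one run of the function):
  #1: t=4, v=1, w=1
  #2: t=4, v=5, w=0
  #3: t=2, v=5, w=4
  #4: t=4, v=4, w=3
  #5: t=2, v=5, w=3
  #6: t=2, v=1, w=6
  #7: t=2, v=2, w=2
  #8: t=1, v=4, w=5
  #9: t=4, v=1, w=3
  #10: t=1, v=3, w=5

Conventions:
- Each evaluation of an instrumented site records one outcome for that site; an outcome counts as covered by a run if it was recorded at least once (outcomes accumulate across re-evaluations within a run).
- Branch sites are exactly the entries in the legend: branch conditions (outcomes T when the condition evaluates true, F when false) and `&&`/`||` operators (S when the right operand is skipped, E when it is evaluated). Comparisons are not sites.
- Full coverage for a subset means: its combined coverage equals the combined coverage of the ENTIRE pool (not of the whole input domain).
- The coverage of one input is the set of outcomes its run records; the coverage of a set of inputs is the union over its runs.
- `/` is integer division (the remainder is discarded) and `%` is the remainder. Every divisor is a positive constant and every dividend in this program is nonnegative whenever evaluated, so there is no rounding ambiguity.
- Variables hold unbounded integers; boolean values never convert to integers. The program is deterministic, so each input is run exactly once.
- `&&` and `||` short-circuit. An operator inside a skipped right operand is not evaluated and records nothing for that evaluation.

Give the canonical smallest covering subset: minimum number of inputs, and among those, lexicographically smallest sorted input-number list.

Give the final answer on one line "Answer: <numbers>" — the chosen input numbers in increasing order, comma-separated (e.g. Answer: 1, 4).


test 1 (t=4, v=1, w=1) fires B1->F, B3->S, B2->T, B4->F; hits B1=F, B2=T, B3=S, B4=F
test 2 (t=4, v=5, w=0) fires B1->F, B3->S, B2->T, B4->F; hits B1=F, B2=T, B3=S, B4=F
test 3 (t=2, v=5, w=4) fires B1->F, B3->E, B2->T, B4->T; hits B1=F, B2=T, B3=E, B4=T
test 4 (t=4, v=4, w=3) fires B1->F, B3->S, B2->T, B4->F; hits B1=F, B2=T, B3=S, B4=F
test 5 (t=2, v=5, w=3) fires B1->F, B3->S, B2->T, B4->T; hits B1=F, B2=T, B3=S, B4=T
test 6 (t=2, v=1, w=6) fires B1->F, B3->S, B2->T, B4->T; hits B1=F, B2=T, B3=S, B4=T
test 7 (t=2, v=2, w=2) fires B1->F, B3->S, B2->T, B4->T; hits B1=F, B2=T, B3=S, B4=T
test 8 (t=1, v=4, w=5) fires B1->F, B3->S, B2->T, B4->F; hits B1=F, B2=T, B3=S, B4=F
test 9 (t=4, v=1, w=3) fires B1->F, B3->S, B2->T, B4->F; hits B1=F, B2=T, B3=S, B4=F
test 10 (t=1, v=3, w=5) fires B1->F, B3->S, B2->T, B4->F; hits B1=F, B2=T, B3=S, B4=F
pool-wide coverage (6 outcomes): B1=F, B2=T, B3=S, B3=E, B4=T, B4=F
every size-1 subset falls short of the 6 outcomes (best: 4/6)
at size 2, {1, 3} reaches all 6 outcomes; every lexicographically earlier size-2 subset fails
Answer: 1, 3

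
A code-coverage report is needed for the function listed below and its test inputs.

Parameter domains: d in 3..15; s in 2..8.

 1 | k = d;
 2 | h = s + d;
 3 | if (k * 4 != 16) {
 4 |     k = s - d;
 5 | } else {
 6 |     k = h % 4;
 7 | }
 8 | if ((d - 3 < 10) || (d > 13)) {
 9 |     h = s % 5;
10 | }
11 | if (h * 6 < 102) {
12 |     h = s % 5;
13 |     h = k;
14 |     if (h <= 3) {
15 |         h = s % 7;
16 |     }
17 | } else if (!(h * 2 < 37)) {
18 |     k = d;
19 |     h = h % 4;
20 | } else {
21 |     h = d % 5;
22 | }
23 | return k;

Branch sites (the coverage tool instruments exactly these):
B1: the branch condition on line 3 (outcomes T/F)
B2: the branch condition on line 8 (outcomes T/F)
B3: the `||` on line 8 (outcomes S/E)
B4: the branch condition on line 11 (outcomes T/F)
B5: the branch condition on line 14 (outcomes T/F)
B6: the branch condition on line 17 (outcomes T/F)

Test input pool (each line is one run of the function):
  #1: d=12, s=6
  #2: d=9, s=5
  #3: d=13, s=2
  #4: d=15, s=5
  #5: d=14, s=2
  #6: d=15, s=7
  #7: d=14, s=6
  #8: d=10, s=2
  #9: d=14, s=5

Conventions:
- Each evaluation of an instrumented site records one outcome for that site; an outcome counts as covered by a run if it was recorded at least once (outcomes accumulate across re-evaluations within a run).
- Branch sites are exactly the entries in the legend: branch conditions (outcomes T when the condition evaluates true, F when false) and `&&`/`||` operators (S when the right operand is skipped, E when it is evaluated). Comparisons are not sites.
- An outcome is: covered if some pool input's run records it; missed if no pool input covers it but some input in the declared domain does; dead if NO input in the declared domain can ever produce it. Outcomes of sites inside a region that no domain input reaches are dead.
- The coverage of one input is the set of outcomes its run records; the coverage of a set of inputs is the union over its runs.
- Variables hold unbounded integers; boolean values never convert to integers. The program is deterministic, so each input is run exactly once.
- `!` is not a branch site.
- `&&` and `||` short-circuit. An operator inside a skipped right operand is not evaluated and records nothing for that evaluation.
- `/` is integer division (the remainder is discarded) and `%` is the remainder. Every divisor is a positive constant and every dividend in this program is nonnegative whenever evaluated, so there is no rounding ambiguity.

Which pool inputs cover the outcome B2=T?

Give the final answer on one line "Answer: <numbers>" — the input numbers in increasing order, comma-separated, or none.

input #1 (d=12, s=6): records B2=T
input #2 (d=9, s=5): records B2=T
input #3 (d=13, s=2): does not record B2=T
input #4 (d=15, s=5): records B2=T
input #5 (d=14, s=2): records B2=T
input #6 (d=15, s=7): records B2=T
input #7 (d=14, s=6): records B2=T
input #8 (d=10, s=2): records B2=T
input #9 (d=14, s=5): records B2=T

Answer: 1, 2, 4, 5, 6, 7, 8, 9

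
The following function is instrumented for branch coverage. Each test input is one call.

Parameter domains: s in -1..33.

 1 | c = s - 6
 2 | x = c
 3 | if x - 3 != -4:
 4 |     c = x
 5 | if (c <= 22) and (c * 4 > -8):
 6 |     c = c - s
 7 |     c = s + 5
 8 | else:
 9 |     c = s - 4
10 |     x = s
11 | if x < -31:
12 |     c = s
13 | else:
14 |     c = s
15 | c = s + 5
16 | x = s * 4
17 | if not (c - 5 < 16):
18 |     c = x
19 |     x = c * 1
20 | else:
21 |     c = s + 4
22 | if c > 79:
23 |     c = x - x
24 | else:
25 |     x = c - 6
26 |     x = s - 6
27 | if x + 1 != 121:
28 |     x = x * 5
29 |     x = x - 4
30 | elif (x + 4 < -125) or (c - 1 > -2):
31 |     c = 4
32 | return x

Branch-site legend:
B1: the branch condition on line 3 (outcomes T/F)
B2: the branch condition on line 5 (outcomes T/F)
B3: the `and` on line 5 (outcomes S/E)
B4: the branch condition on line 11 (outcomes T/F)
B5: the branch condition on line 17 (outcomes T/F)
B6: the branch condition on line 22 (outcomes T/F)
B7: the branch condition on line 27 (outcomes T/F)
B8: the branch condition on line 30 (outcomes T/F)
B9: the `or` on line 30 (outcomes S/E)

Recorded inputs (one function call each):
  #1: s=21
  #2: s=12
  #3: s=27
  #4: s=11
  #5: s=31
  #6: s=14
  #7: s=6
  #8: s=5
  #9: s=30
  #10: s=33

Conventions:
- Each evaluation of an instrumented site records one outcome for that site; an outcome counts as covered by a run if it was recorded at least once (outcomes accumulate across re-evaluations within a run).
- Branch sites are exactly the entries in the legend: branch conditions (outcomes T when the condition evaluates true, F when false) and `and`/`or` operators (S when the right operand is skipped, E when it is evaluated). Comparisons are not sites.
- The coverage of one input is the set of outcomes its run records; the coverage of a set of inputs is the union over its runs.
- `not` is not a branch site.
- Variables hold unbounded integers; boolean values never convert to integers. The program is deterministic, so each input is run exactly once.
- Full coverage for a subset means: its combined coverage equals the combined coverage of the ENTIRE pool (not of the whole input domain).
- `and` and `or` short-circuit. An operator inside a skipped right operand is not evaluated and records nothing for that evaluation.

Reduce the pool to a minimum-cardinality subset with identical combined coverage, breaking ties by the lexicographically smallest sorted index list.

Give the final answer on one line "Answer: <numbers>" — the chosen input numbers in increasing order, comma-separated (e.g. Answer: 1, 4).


#1 (s=21) -> B1->T, B3->E, B2->T, B4->F, B5->T, B6->T, B7->T; covered: B1=T, B2=T, B3=E, B4=F, B5=T, B6=T, B7=T
#2 (s=12) -> B1->T, B3->E, B2->T, B4->F, B5->F, B6->F, B7->T; covered: B1=T, B2=T, B3=E, B4=F, B5=F, B6=F, B7=T
#3 (s=27) -> B1->T, B3->E, B2->T, B4->F, B5->T, B6->T, B7->T; covered: B1=T, B2=T, B3=E, B4=F, B5=T, B6=T, B7=T
#4 (s=11) -> B1->T, B3->E, B2->T, B4->F, B5->F, B6->F, B7->T; covered: B1=T, B2=T, B3=E, B4=F, B5=F, B6=F, B7=T
#5 (s=31) -> B1->T, B3->S, B2->F, B4->F, B5->T, B6->T, B7->T; covered: B1=T, B2=F, B3=S, B4=F, B5=T, B6=T, B7=T
#6 (s=14) -> B1->T, B3->E, B2->T, B4->F, B5->F, B6->F, B7->T; covered: B1=T, B2=T, B3=E, B4=F, B5=F, B6=F, B7=T
#7 (s=6) -> B1->T, B3->E, B2->T, B4->F, B5->F, B6->F, B7->T; covered: B1=T, B2=T, B3=E, B4=F, B5=F, B6=F, B7=T
#8 (s=5) -> B1->F, B3->E, B2->T, B4->F, B5->F, B6->F, B7->T; covered: B1=F, B2=T, B3=E, B4=F, B5=F, B6=F, B7=T
#9 (s=30) -> B1->T, B3->S, B2->F, B4->F, B5->T, B6->T, B7->F, B9->E, B8->T; covered: B1=T, B2=F, B3=S, B4=F, B5=T, B6=T, B7=F, B8=T, B9=E
#10 (s=33) -> B1->T, B3->S, B2->F, B4->F, B5->T, B6->T, B7->T; covered: B1=T, B2=F, B3=S, B4=F, B5=T, B6=T, B7=T
pool-wide coverage (15 outcomes): B1=T, B1=F, B2=T, B2=F, B3=S, B3=E, B4=F, B5=T, B5=F, B6=T, B6=F, B7=T, B7=F, B8=T, B9=E
every size-1 subset falls short of the 15 outcomes (best: 9/15)
at size 2, {8, 9} reaches all 15 outcomes; every lexicographically earlier size-2 subset fails
Answer: 8, 9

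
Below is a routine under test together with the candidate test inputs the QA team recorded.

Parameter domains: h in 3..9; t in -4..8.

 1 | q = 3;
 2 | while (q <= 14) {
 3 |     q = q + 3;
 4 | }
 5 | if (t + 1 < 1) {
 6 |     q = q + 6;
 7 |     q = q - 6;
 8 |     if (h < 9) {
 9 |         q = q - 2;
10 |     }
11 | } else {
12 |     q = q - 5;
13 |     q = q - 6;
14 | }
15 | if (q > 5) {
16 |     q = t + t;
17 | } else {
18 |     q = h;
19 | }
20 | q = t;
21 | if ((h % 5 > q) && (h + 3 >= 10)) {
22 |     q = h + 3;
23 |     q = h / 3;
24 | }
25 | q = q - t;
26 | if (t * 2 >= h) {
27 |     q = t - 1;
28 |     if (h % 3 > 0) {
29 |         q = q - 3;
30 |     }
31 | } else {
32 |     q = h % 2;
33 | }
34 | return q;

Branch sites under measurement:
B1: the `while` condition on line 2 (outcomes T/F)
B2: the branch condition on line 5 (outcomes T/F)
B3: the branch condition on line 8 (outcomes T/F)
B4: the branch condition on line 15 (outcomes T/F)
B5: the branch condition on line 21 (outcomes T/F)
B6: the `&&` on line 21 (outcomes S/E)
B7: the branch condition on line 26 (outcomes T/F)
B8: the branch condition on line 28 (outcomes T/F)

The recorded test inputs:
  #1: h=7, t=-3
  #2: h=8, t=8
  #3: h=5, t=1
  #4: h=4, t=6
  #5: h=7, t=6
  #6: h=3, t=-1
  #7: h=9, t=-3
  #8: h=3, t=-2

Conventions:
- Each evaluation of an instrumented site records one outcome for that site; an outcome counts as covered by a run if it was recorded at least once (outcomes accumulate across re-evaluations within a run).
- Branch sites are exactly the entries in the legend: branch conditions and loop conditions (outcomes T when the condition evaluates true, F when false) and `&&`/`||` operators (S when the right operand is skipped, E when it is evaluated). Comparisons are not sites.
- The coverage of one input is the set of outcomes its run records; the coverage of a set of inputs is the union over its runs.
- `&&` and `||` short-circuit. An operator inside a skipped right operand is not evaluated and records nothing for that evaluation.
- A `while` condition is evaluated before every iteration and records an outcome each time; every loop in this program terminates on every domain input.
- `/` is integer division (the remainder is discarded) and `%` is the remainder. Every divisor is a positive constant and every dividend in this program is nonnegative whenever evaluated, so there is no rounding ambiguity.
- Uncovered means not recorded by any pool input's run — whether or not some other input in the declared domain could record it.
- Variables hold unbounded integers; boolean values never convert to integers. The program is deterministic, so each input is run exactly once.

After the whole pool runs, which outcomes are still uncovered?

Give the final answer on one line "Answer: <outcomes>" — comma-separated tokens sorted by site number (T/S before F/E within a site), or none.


run #1 (h=7, t=-3) runs B1->T, B1->T, B1->T, B1->T, B1->F, B2->T, B3->T, B4->T, B6->E, B5->T, B7->F; records B1=T, B1=F, B2=T, B3=T, B4=T, B5=T, B6=E, B7=F
run #2 (h=8, t=8) runs B1->T, B1->T, B1->T, B1->T, B1->F, B2->F, B4->F, B6->S, B5->F, B7->T, B8->T; records B1=T, B1=F, B2=F, B4=F, B5=F, B6=S, B7=T, B8=T
run #3 (h=5, t=1) runs B1->T, B1->T, B1->T, B1->T, B1->F, B2->F, B4->F, B6->S, B5->F, B7->F; records B1=T, B1=F, B2=F, B4=F, B5=F, B6=S, B7=F
run #4 (h=4, t=6) runs B1->T, B1->T, B1->T, B1->T, B1->F, B2->F, B4->F, B6->S, B5->F, B7->T, B8->T; records B1=T, B1=F, B2=F, B4=F, B5=F, B6=S, B7=T, B8=T
run #5 (h=7, t=6) runs B1->T, B1->T, B1->T, B1->T, B1->F, B2->F, B4->F, B6->S, B5->F, B7->T, B8->T; records B1=T, B1=F, B2=F, B4=F, B5=F, B6=S, B7=T, B8=T
run #6 (h=3, t=-1) runs B1->T, B1->T, B1->T, B1->T, B1->F, B2->T, B3->T, B4->T, B6->E, B5->F, B7->F; records B1=T, B1=F, B2=T, B3=T, B4=T, B5=F, B6=E, B7=F
run #7 (h=9, t=-3) runs B1->T, B1->T, B1->T, B1->T, B1->F, B2->T, B3->F, B4->T, B6->E, B5->T, B7->F; records B1=T, B1=F, B2=T, B3=F, B4=T, B5=T, B6=E, B7=F
run #8 (h=3, t=-2) runs B1->T, B1->T, B1->T, B1->T, B1->F, B2->T, B3->T, B4->T, B6->E, B5->F, B7->F; records B1=T, B1=F, B2=T, B3=T, B4=T, B5=F, B6=E, B7=F
union over the pool: B1=T, B1=F, B2=T, B2=F, B3=T, B3=F, B4=T, B4=F, B5=T, B5=F, B6=S, B6=E, B7=T, B7=F, B8=T
uncovered (1 of 16): B8=F
Answer: B8=F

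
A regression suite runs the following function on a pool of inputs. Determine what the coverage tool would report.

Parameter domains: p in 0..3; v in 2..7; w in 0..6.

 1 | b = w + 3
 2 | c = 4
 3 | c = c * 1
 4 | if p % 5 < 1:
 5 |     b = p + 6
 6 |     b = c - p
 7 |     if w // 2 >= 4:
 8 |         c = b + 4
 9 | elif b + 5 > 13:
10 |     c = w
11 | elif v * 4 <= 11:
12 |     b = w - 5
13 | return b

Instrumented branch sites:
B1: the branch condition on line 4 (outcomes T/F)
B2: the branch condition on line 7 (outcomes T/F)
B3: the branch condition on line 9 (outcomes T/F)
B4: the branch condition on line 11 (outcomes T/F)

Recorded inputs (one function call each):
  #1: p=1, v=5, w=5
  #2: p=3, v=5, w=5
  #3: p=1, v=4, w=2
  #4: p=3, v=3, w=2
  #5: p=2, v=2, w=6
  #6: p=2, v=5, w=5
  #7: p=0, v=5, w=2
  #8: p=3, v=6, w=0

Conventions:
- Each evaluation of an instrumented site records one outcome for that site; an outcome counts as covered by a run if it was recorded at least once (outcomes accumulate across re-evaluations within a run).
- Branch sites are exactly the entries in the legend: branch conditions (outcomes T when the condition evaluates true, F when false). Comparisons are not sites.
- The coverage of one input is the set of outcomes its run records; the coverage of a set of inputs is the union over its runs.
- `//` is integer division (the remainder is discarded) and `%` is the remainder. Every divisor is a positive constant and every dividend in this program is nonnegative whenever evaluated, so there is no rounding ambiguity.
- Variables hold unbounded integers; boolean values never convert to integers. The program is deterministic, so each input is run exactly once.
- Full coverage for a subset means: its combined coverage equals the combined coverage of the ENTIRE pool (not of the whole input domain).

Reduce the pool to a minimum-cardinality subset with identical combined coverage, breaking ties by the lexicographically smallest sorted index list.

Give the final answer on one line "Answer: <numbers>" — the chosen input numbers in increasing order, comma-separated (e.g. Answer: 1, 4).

run #1 (p=1, v=5, w=5) runs B1->F, B3->F, B4->F; records B1=F, B3=F, B4=F
run #2 (p=3, v=5, w=5) runs B1->F, B3->F, B4->F; records B1=F, B3=F, B4=F
run #3 (p=1, v=4, w=2) runs B1->F, B3->F, B4->F; records B1=F, B3=F, B4=F
run #4 (p=3, v=3, w=2) runs B1->F, B3->F, B4->F; records B1=F, B3=F, B4=F
run #5 (p=2, v=2, w=6) runs B1->F, B3->T; records B1=F, B3=T
run #6 (p=2, v=5, w=5) runs B1->F, B3->F, B4->F; records B1=F, B3=F, B4=F
run #7 (p=0, v=5, w=2) runs B1->T, B2->F; records B1=T, B2=F
run #8 (p=3, v=6, w=0) runs B1->F, B3->F, B4->F; records B1=F, B3=F, B4=F
together the pool reaches 6 outcomes: B1=T, B1=F, B2=F, B3=T, B3=F, B4=F
no size-1 subset reaches all 6 outcomes (best union: 3/6)
no size-2 subset reaches all 6 outcomes (best union: 5/6)
inputs {1, 5, 7} (size 3) cover everything; no size-3 subset with a lexicographically smaller index list covers all 6

Answer: 1, 5, 7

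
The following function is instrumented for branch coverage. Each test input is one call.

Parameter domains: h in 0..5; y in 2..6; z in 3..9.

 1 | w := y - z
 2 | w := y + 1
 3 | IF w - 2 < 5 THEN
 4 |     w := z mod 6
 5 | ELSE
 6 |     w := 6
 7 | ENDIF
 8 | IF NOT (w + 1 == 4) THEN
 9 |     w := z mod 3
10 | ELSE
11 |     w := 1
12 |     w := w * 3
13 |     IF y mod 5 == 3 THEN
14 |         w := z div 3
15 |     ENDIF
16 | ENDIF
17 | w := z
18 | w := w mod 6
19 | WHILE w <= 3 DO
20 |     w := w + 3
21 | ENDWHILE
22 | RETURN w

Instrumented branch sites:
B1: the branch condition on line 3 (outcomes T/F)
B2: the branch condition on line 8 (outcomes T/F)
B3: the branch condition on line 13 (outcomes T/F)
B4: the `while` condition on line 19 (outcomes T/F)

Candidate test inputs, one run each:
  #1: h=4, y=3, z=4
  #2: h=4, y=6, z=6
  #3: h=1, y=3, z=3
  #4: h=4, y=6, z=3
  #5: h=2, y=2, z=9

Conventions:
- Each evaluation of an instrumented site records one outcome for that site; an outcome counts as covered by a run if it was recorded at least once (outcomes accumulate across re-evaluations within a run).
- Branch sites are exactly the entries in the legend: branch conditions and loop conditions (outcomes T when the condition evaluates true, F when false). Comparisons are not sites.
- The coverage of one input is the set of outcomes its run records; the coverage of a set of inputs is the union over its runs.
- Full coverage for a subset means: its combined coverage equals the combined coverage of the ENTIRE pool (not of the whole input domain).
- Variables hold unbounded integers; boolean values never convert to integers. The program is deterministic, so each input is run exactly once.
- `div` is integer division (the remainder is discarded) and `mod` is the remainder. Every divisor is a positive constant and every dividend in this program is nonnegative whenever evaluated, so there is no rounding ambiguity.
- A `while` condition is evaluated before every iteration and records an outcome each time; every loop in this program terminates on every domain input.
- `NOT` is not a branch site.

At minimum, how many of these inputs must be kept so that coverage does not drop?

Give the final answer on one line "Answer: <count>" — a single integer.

test 1 (h=4, y=3, z=4) hits B1=T, B2=T, B4=F
test 2 (h=4, y=6, z=6) hits B1=F, B2=T, B4=T, B4=F
test 3 (h=1, y=3, z=3) hits B1=T, B2=F, B3=T, B4=T, B4=F
test 4 (h=4, y=6, z=3) hits B1=F, B2=T, B4=T, B4=F
test 5 (h=2, y=2, z=9) hits B1=T, B2=F, B3=F, B4=T, B4=F
the full pool covers 8 outcomes: B1=T, B1=F, B2=T, B2=F, B3=T, B3=F, B4=T, B4=F
size 1 is not enough: best union over all size-1 subsets is 5/8
size 2 is not enough: best union over all size-2 subsets is 7/8
inputs {2, 3, 5} (size 3) cover everything; no size-3 subset with a lexicographically smaller index list covers all 8

Answer: 3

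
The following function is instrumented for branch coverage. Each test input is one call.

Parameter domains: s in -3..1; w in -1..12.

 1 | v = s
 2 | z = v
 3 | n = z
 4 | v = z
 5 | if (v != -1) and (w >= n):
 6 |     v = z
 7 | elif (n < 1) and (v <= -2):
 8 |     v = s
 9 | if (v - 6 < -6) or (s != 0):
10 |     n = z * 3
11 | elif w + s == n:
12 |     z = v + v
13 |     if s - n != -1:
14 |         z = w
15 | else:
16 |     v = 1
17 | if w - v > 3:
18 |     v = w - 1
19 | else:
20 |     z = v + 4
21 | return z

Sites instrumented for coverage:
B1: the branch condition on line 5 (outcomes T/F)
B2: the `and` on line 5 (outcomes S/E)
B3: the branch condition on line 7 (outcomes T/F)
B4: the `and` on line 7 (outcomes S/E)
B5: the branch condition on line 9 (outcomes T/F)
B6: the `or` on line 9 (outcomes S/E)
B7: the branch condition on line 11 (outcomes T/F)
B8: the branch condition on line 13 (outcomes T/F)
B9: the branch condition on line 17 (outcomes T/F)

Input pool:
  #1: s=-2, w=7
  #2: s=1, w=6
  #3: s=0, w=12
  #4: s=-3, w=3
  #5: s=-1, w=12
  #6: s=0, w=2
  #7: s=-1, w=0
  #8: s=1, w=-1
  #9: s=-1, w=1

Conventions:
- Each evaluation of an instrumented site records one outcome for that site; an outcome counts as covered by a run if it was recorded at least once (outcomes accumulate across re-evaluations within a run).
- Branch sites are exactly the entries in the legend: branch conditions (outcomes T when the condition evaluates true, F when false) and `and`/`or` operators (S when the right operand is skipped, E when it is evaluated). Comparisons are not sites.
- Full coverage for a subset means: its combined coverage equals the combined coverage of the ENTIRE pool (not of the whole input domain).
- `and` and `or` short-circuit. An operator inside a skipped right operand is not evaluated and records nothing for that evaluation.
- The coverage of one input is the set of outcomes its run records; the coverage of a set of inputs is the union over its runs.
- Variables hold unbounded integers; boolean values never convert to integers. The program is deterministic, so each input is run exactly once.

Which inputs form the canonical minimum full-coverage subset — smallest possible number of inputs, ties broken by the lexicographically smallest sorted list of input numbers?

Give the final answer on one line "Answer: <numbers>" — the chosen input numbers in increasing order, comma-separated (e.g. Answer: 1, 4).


#1 (s=-2, w=7) -> B2->E, B1->T, B6->S, B5->T, B9->T; covered: B1=T, B2=E, B5=T, B6=S, B9=T
#2 (s=1, w=6) -> B2->E, B1->T, B6->E, B5->T, B9->T; covered: B1=T, B2=E, B5=T, B6=E, B9=T
#3 (s=0, w=12) -> B2->E, B1->T, B6->E, B5->F, B7->F, B9->T; covered: B1=T, B2=E, B5=F, B6=E, B7=F, B9=T
#4 (s=-3, w=3) -> B2->E, B1->T, B6->S, B5->T, B9->T; covered: B1=T, B2=E, B5=T, B6=S, B9=T
#5 (s=-1, w=12) -> B2->S, B1->F, B4->E, B3->F, B6->S, B5->T, B9->T; covered: B1=F, B2=S, B3=F, B4=E, B5=T, B6=S, B9=T
#6 (s=0, w=2) -> B2->E, B1->T, B6->E, B5->F, B7->F, B9->F; covered: B1=T, B2=E, B5=F, B6=E, B7=F, B9=F
#7 (s=-1, w=0) -> B2->S, B1->F, B4->E, B3->F, B6->S, B5->T, B9->F; covered: B1=F, B2=S, B3=F, B4=E, B5=T, B6=S, B9=F
#8 (s=1, w=-1) -> B2->E, B1->F, B4->S, B3->F, B6->E, B5->T, B9->F; covered: B1=F, B2=E, B3=F, B4=S, B5=T, B6=E, B9=F
#9 (s=-1, w=1) -> B2->S, B1->F, B4->E, B3->F, B6->S, B5->T, B9->F; covered: B1=F, B2=S, B3=F, B4=E, B5=T, B6=S, B9=F
pool-wide coverage (14 outcomes): B1=T, B1=F, B2=S, B2=E, B3=F, B4=S, B4=E, B5=T, B5=F, B6=S, B6=E, B7=F, B9=T, B9=F
every size-1 subset falls short of the 14 outcomes (best: 7/14)
every size-2 subset falls short of the 14 outcomes (best: 13/14)
at size 3, {3, 5, 8} reaches all 14 outcomes; every lexicographically earlier size-3 subset fails
Answer: 3, 5, 8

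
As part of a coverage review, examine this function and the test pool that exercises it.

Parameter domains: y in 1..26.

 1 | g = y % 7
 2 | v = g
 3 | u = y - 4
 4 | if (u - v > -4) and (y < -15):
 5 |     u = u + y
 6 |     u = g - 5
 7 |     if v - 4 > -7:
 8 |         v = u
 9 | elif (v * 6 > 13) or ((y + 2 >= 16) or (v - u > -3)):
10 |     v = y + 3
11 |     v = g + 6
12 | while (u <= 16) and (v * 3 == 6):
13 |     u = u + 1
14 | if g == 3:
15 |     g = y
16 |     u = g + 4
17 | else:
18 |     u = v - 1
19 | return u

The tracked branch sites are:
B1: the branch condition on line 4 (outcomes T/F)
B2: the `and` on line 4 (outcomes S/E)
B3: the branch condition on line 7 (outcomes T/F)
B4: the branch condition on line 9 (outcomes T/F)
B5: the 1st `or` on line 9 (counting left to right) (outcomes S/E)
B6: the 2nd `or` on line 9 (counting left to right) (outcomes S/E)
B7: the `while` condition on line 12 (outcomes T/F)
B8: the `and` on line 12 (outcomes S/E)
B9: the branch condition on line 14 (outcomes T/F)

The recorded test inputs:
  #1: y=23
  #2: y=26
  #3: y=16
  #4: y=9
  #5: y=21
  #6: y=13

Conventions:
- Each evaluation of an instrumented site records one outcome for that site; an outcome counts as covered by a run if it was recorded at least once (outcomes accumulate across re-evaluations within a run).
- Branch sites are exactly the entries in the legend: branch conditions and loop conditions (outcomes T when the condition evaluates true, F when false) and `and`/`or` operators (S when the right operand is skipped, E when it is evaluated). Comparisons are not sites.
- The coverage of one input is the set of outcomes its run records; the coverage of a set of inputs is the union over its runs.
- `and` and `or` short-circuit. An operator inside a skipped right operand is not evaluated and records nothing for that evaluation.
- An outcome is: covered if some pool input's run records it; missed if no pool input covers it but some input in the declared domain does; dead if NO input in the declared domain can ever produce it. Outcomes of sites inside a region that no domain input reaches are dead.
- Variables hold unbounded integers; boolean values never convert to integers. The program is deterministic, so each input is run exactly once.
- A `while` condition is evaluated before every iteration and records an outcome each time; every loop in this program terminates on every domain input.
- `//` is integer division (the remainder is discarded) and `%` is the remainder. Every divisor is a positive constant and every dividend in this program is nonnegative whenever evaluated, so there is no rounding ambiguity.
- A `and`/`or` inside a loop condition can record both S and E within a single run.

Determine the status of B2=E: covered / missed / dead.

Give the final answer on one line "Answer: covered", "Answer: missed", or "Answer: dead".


B2=E is recorded by pool input(s) 1, 2, 3, 4, 5, 6 -> covered
Answer: covered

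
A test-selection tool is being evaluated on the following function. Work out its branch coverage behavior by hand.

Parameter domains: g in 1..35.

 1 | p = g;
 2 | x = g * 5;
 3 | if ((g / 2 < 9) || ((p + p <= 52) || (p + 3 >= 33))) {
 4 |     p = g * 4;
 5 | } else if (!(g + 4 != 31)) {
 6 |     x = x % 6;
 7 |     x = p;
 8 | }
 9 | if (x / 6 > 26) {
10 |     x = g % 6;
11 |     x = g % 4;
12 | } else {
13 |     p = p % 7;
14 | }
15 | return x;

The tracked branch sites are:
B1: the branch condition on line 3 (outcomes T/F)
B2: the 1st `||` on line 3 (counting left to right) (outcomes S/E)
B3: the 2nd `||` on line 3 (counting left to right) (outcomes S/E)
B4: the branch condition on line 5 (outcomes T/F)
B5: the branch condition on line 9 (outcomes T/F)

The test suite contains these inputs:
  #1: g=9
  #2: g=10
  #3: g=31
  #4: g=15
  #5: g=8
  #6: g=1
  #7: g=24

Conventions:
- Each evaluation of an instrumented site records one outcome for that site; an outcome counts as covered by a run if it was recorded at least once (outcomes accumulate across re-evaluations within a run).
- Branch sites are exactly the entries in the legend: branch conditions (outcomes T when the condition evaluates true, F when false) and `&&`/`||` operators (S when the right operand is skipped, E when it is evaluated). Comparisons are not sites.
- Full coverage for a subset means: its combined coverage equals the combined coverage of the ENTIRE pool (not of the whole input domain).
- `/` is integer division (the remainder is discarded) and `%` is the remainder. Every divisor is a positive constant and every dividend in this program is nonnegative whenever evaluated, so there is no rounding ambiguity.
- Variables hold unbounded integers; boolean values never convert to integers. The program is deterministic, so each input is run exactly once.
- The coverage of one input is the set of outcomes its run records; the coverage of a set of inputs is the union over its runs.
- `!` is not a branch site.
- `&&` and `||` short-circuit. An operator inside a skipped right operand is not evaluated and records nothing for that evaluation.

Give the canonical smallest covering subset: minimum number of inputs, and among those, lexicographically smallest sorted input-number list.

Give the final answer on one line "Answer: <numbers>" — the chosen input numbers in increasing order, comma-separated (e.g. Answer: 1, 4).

run #1 (g=9) runs B2->S, B1->T, B5->F; records B1=T, B2=S, B5=F
run #2 (g=10) runs B2->S, B1->T, B5->F; records B1=T, B2=S, B5=F
run #3 (g=31) runs B2->E, B3->E, B1->T, B5->F; records B1=T, B2=E, B3=E, B5=F
run #4 (g=15) runs B2->S, B1->T, B5->F; records B1=T, B2=S, B5=F
run #5 (g=8) runs B2->S, B1->T, B5->F; records B1=T, B2=S, B5=F
run #6 (g=1) runs B2->S, B1->T, B5->F; records B1=T, B2=S, B5=F
run #7 (g=24) runs B2->E, B3->S, B1->T, B5->F; records B1=T, B2=E, B3=S, B5=F
together the pool reaches 6 outcomes: B1=T, B2=S, B2=E, B3=S, B3=E, B5=F
no size-1 subset reaches all 6 outcomes (best union: 4/6)
no size-2 subset reaches all 6 outcomes (best union: 5/6)
the canonical winner is {1, 3, 7}: size 3, full 6-outcome coverage, earliest index list among size-3 covers

Answer: 1, 3, 7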